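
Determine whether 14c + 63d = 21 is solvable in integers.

Step 1: Compute gcd(14, 63).
gcd(14, 63) = 7

Step 2: Check divisibility.
Does 7 divide 21? 21 = 7 x 3, so yes.

By the theorem on linear Diophantine equations, 14c + 63d = 21 has integer solutions if and only if gcd(14, 63) divides 21. Since 7 | 21, solutions exist.

Yes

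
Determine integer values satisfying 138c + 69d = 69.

Step 1: Check solvability.
gcd(138, 69) = 69
Since 69 divides 69, solutions exist.

Step 2: Apply extended Euclidean algorithm to find gcd.
We find integers such that 138*x0 + 69*y0 = 69

Step 3: Scale the particular solution.
Multiply by 69/69 = 1:
c = 0, d = 1

Step 4: Verify.
138*(0) + 69*(1) = 69 = 69 ✓

c = 0, d = 1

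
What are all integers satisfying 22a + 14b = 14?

Step 1: Compute gcd(22, 14) = 2.
Since 2 divides 14, solutions exist.

Step 2: Find a particular solution using extended Euclidean algorithm.
We get a₀ = 14, b₀ = -21.
Check: 22*14 + 14*-21 = 14 = 14 ✓

Step 3: Write the general solution.
a = 14 + (14/2)t = 14 + 7t
b = -21 - (22/2)t = -21 - 11t
for any integer t.

a = 14 + 7t, b = -21 - 11t for integer t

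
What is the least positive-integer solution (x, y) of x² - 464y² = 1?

We seek the smallest positive integers (x, y) with x² - 464y² = 1, i.e., x² = 464y² + 1.
Try successive y values:
y = 1: x² = 464·1² + 1 = 465, not a perfect square
y = 2: x² = 464·2² + 1 = 1857, not a perfect square
y = 3: x² = 464·3² + 1 = 4177, not a perfect square
... continuing the search (or via continued fractions) ...
y = 455: x² = 464·455² + 1 = 96059601, x = 9801 ✓

Verify: 9801² - 464·455² = 96059601 - 96059600 = 1 ✓

x = 9801, y = 455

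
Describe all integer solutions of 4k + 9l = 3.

Step 1: Compute gcd(4, 9) = 1.
Since 1 divides 3, solutions exist.

Step 2: Find a particular solution using extended Euclidean algorithm.
We get k₀ = -6, l₀ = 3.
Check: 4*-6 + 9*3 = 3 = 3 ✓

Step 3: Write the general solution.
k = -6 + (9/1)t = -6 + 9t
l = 3 - (4/1)t = 3 - 4t
for any integer t.

k = -6 + 9t, l = 3 - 4t for integer t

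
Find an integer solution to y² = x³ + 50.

Try small integer x values and check whether x³ + 50 is a perfect square.
x = -1: x³ + 50 = -1³ + 50 = -1 + 50 = 49
Is 49 a perfect square? 7² = 49 ✓
So (x, y) = (-1, 7) is a solution.

x = -1, y = 7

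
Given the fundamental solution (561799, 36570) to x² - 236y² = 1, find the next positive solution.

Solutions to x² - Dy² = 1 are generated by powers of (x₀ + y₀√D).
The next solution satisfies x₁ + y₁√236 = (x₀ + y₀√236)², giving:
x₁ = x₀² + 236y₀² = 561799² + 236·36570² = 315618116401 + 315618116400 = 631236232801
y₁ = 2x₀y₀ = 2·561799·36570 = 41089978860

Verify: 631236232801² - 236·41089978860² = 398459181600798268305601 - 398459181600798268305600 = 1 ✓

x = 631236232801, y = 41089978860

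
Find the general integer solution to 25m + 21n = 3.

Step 1: Compute gcd(25, 21) = 1.
Since 1 divides 3, solutions exist.

Step 2: Find a particular solution using extended Euclidean algorithm.
We get m₀ = -15, n₀ = 18.
Check: 25*-15 + 21*18 = 3 = 3 ✓

Step 3: Write the general solution.
m = -15 + (21/1)t = -15 + 21t
n = 18 - (25/1)t = 18 - 25t
for any integer t.

m = -15 + 21t, n = 18 - 25t for integer t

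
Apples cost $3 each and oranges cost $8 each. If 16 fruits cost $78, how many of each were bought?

Let a = apples, o = oranges.
a + o = 16
3a + 8o = 78
Substitute o = 16 - a:
3a + 8(16 - a) = 78
(3 - 8)a = 78 - 128
-5a = -50
a = 10, o = 16 - 10 = 6

Apples: 10, Oranges: 6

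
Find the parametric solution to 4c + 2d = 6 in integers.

Step 1: Compute gcd(4, 2) = 2.
Since 2 divides 6, solutions exist.

Step 2: Find a particular solution using extended Euclidean algorithm.
We get c₀ = 0, d₀ = 3.
Check: 4*0 + 2*3 = 6 = 6 ✓

Step 3: Write the general solution.
c = 0 + (2/2)t = 0 + 1t
d = 3 - (4/2)t = 3 - 2t
for any integer t.

c = 0 + 1t, d = 3 - 2t for integer t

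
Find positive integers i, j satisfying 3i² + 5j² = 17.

Try small values of i and check whether (17 - 3i²)/5 is a perfect square.
i = 2: 3·2² = 12, so 5j² = 17 - 12 = 5, giving j² = 1, j = 1.
Check: 3·2² + 5·1² = 12 + 5 = 17 ✓

i = 2, j = 1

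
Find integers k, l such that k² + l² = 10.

We need to find integers k, l > 0 such that k² + l² = 10.
Trying k = 1: l² = 10 - 1² = 10 - 1 = 9
l = 3
Check: 1² + 3² = 1 + 9 = 10 ✓

10 = 1² + 3²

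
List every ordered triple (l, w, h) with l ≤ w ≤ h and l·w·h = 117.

Iterate l from 1 to ⌊117^(1/3)⌋. For each l dividing 117, iterate w ≥ l with w dividing 117/l, and set h = 117/(l·w).
Triples found (4): (1×1×117), (1×3×39), (1×9×13), (3×3×13)

(1×1×117), (1×3×39), (1×9×13), (3×3×13)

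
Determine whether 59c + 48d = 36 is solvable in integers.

Step 1: Compute gcd(59, 48).
gcd(59, 48) = 1

Step 2: Check divisibility.
Does 1 divide 36? 36 = 1 x 36, so yes.

By the theorem on linear Diophantine equations, 59c + 48d = 36 has integer solutions if and only if gcd(59, 48) divides 36. Since 1 | 36, solutions exist.

Yes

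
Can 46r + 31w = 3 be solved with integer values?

Step 1: Compute gcd(46, 31).
gcd(46, 31) = 1

Step 2: Check divisibility.
Does 1 divide 3? 3 = 1 x 3, so yes.

By the theorem on linear Diophantine equations, 46r + 31w = 3 has integer solutions if and only if gcd(46, 31) divides 3. Since 1 | 3, solutions exist.

Yes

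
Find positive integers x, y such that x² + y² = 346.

Search for x with 346 - x² a perfect square.
x = 11: 346 - 11² = 346 - 121 = 225 = 15² ✓
So x = 11, y = 15.

x = 11, y = 15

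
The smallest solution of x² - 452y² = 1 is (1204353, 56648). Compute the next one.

Solutions to x² - Dy² = 1 are generated by powers of (x₀ + y₀√D).
The next solution satisfies x₁ + y₁√452 = (x₀ + y₀√452)², giving:
x₁ = x₀² + 452y₀² = 1204353² + 452·56648² = 1450466148609 + 1450466148608 = 2900932297217
y₁ = 2x₀y₀ = 2·1204353·56648 = 136448377488

Verify: 2900932297217² - 452·136448377488² = 8415408193036700825945089 - 8415408193036700825945088 = 1 ✓

x = 2900932297217, y = 136448377488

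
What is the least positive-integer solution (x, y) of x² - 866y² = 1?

We seek the smallest positive integers (x, y) with x² - 866y² = 1, i.e., x² = 866y² + 1.
Try successive y values:
y = 1: x² = 866·1² + 1 = 867, not a perfect square
y = 2: x² = 866·2² + 1 = 3465, not a perfect square
y = 3: x² = 866·3² + 1 = 7795, not a perfect square
... continuing the search (or via continued fractions) ...
y = 1442: x² = 866·1442² + 1 = 1800729225, x = 42435 ✓

Verify: 42435² - 866·1442² = 1800729225 - 1800729224 = 1 ✓

x = 42435, y = 1442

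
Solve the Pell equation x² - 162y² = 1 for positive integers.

We seek the smallest positive integers (x, y) with x² - 162y² = 1, i.e., x² = 162y² + 1.
Try successive y values:
y = 1: x² = 162·1² + 1 = 163, not a perfect square
y = 2: x² = 162·2² + 1 = 649, not a perfect square
y = 3: x² = 162·3² + 1 = 1459, not a perfect square
... continuing the search (or via continued fractions) ...
y = 1540: x² = 162·1540² + 1 = 384199201, x = 19601 ✓

Verify: 19601² - 162·1540² = 384199201 - 384199200 = 1 ✓

x = 19601, y = 1540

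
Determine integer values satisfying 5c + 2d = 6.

Step 1: Check solvability.
gcd(5, 2) = 1
Since 1 divides 6, solutions exist.

Step 2: Apply extended Euclidean algorithm to find gcd.
We find integers such that 5*x0 + 2*y0 = 1

Step 3: Scale the particular solution.
Multiply by 6/1 = 6:
c = 6, d = -12

Step 4: Verify.
5*(6) + 2*(-12) = 6 = 6 ✓

c = 6, d = -12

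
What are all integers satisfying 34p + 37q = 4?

Step 1: Compute gcd(34, 37) = 1.
Since 1 divides 4, solutions exist.

Step 2: Find a particular solution using extended Euclidean algorithm.
We get p₀ = 48, q₀ = -44.
Check: 34*48 + 37*-44 = 4 = 4 ✓

Step 3: Write the general solution.
p = 48 + (37/1)t = 48 + 37t
q = -44 - (34/1)t = -44 - 34t
for any integer t.

p = 48 + 37t, q = -44 - 34t for integer t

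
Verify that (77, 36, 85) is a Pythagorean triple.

Compute a² + b² = 77² + 36² = 5929 + 1296 = 7225
Compute c² = 85² = 7225
Since 7225 = 7225, confirmed.

Yes, it is a Pythagorean triple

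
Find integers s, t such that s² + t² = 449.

We need to find integers s, t > 0 such that s² + t² = 449.
Trying s = 7: t² = 449 - 7² = 449 - 49 = 400
t = 20
Check: 7² + 20² = 49 + 400 = 449 ✓

449 = 7² + 20²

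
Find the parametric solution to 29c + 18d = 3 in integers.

Step 1: Compute gcd(29, 18) = 1.
Since 1 divides 3, solutions exist.

Step 2: Find a particular solution using extended Euclidean algorithm.
We get c₀ = 15, d₀ = -24.
Check: 29*15 + 18*-24 = 3 = 3 ✓

Step 3: Write the general solution.
c = 15 + (18/1)t = 15 + 18t
d = -24 - (29/1)t = -24 - 29t
for any integer t.

c = 15 + 18t, d = -24 - 29t for integer t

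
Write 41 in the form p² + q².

We need to find integers p, q > 0 such that p² + q² = 41.
Trying p = 4: q² = 41 - 4² = 41 - 16 = 25
q = 5
Check: 4² + 5² = 16 + 25 = 41 ✓

41 = 4² + 5²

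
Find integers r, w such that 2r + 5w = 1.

Step 1: Check solvability.
gcd(2, 5) = 1
Since 1 divides 1, solutions exist.

Step 2: Apply extended Euclidean algorithm to find gcd.
We find integers such that 2*x0 + 5*y0 = 1

Step 3: Scale the particular solution.
Multiply by 1/1 = 1:
r = -2, w = 1

Step 4: Verify.
2*(-2) + 5*(1) = 1 = 1 ✓

r = -2, w = 1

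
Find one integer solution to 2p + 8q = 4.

Step 1: Check solvability.
gcd(2, 8) = 2
Since 2 divides 4, solutions exist.

Step 2: Apply extended Euclidean algorithm to find gcd.
We find integers such that 2*x0 + 8*y0 = 2

Step 3: Scale the particular solution.
Multiply by 4/2 = 2:
p = 2, q = 0

Step 4: Verify.
2*(2) + 8*(0) = 4 = 4 ✓

p = 2, q = 0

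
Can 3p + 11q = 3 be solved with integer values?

Step 1: Compute gcd(3, 11).
gcd(3, 11) = 1

Step 2: Check divisibility.
Does 1 divide 3? 3 = 1 x 3, so yes.

By the theorem on linear Diophantine equations, 3p + 11q = 3 has integer solutions if and only if gcd(3, 11) divides 3. Since 1 | 3, solutions exist.

Yes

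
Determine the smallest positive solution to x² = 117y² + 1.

We seek the smallest positive integers (x, y) with x² - 117y² = 1, i.e., x² = 117y² + 1.
Try successive y values:
y = 1: x² = 117·1² + 1 = 118, not a perfect square
y = 2: x² = 117·2² + 1 = 469, not a perfect square
y = 3: x² = 117·3² + 1 = 1054, not a perfect square
... continuing the search (or via continued fractions) ...
y = 60: x² = 117·60² + 1 = 421201, x = 649 ✓

Verify: 649² - 117·60² = 421201 - 421200 = 1 ✓

x = 649, y = 60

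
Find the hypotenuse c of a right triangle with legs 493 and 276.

c² = a² + b² = 493² + 276² = 243049 + 76176 = 319225
c = sqrt(319225) = 565

565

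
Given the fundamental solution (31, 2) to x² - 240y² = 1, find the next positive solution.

Solutions to x² - Dy² = 1 are generated by powers of (x₀ + y₀√D).
The next solution satisfies x₁ + y₁√240 = (x₀ + y₀√240)², giving:
x₁ = x₀² + 240y₀² = 31² + 240·2² = 961 + 960 = 1921
y₁ = 2x₀y₀ = 2·31·2 = 124

Verify: 1921² - 240·124² = 3690241 - 3690240 = 1 ✓

x = 1921, y = 124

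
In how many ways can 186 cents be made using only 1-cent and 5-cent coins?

We need non-negative integers (x, y) with 1x + 5y = 186.
For each x from 0 to 186, check if (186 - 1x) is a non-negative multiple of 5.
Solutions (x, y): (1,37), (6,36), (11,35), (16,34), ...
Count: 38

38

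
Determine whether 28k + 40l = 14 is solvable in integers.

Step 1: Compute gcd(28, 40).
gcd(28, 40) = 4

Step 2: Check divisibility.
Does 4 divide 14? 14 = 4 x 3 + 2, so no.

By the theorem on linear Diophantine equations, 28k + 40l = 14 has integer solutions if and only if gcd(28, 40) divides 14. Since 4 does not divide 14, no solutions exist.

No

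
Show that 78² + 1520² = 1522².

Compute a² + b²:
78² + 1520² = 6084 + 2310400 = 2316484
Compute c²:
1522² = 2316484
Since 2316484 = 2316484, it is a Pythagorean triple.

Yes, it is a Pythagorean triple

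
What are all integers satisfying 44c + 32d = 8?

Step 1: Compute gcd(44, 32) = 4.
Since 4 divides 8, solutions exist.

Step 2: Find a particular solution using extended Euclidean algorithm.
We get c₀ = 6, d₀ = -8.
Check: 44*6 + 32*-8 = 8 = 8 ✓

Step 3: Write the general solution.
c = 6 + (32/4)t = 6 + 8t
d = -8 - (44/4)t = -8 - 11t
for any integer t.

c = 6 + 8t, d = -8 - 11t for integer t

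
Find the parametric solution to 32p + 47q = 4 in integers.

Step 1: Compute gcd(32, 47) = 1.
Since 1 divides 4, solutions exist.

Step 2: Find a particular solution using extended Euclidean algorithm.
We get p₀ = -88, q₀ = 60.
Check: 32*-88 + 47*60 = 4 = 4 ✓

Step 3: Write the general solution.
p = -88 + (47/1)t = -88 + 47t
q = 60 - (32/1)t = 60 - 32t
for any integer t.

p = -88 + 47t, q = 60 - 32t for integer t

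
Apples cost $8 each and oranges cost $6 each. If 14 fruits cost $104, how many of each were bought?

Let a = apples, o = oranges.
a + o = 14
8a + 6o = 104
Substitute o = 14 - a:
8a + 6(14 - a) = 104
(8 - 6)a = 104 - 84
2a = 20
a = 10, o = 14 - 10 = 4

Apples: 10, Oranges: 4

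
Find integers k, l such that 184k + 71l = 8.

Step 1: Check solvability.
gcd(184, 71) = 1
Since 1 divides 8, solutions exist.

Step 2: Apply extended Euclidean algorithm to find gcd.
We find integers such that 184*x0 + 71*y0 = 1

Step 3: Scale the particular solution.
Multiply by 8/1 = 8:
k = 176, l = -456

Step 4: Verify.
184*(176) + 71*(-456) = 8 = 8 ✓

k = 176, l = -456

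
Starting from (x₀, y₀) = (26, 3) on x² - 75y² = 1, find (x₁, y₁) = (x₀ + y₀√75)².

Solutions to x² - Dy² = 1 are generated by powers of (x₀ + y₀√D).
The next solution satisfies x₁ + y₁√75 = (x₀ + y₀√75)², giving:
x₁ = x₀² + 75y₀² = 26² + 75·3² = 676 + 675 = 1351
y₁ = 2x₀y₀ = 2·26·3 = 156

Verify: 1351² - 75·156² = 1825201 - 1825200 = 1 ✓

x = 1351, y = 156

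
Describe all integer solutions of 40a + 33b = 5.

Step 1: Compute gcd(40, 33) = 1.
Since 1 divides 5, solutions exist.

Step 2: Find a particular solution using extended Euclidean algorithm.
We get a₀ = -70, b₀ = 85.
Check: 40*-70 + 33*85 = 5 = 5 ✓

Step 3: Write the general solution.
a = -70 + (33/1)t = -70 + 33t
b = 85 - (40/1)t = 85 - 40t
for any integer t.

a = -70 + 33t, b = 85 - 40t for integer t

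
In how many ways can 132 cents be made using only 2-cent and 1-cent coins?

We need non-negative integers (x, y) with 2x + 1y = 132.
For each x from 0 to 66, check if (132 - 2x) is a non-negative multiple of 1.
Solutions (x, y): (0,132), (1,130), (2,128), (3,126), ...
Count: 67

67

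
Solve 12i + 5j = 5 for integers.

Step 1: Check solvability.
gcd(12, 5) = 1
Since 1 divides 5, solutions exist.

Step 2: Apply extended Euclidean algorithm to find gcd.
We find integers such that 12*x0 + 5*y0 = 1

Step 3: Scale the particular solution.
Multiply by 5/1 = 5:
i = -10, j = 25

Step 4: Verify.
12*(-10) + 5*(25) = 5 = 5 ✓

i = -10, j = 25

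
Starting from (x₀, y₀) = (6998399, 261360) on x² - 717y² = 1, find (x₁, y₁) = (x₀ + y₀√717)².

Solutions to x² - Dy² = 1 are generated by powers of (x₀ + y₀√D).
The next solution satisfies x₁ + y₁√717 = (x₀ + y₀√717)², giving:
x₁ = x₀² + 717y₀² = 6998399² + 717·261360² = 48977588563201 + 48977588563200 = 97955177126401
y₁ = 2x₀y₀ = 2·6998399·261360 = 3658203125280

Verify: 97955177126401² - 717·3658203125280² = 9595216725864593671931212801 - 9595216725864593671931212800 = 1 ✓

x = 97955177126401, y = 3658203125280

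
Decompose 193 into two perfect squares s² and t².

We need to find integers s, t > 0 such that s² + t² = 193.
Trying s = 7: t² = 193 - 7² = 193 - 49 = 144
t = 12
Check: 7² + 12² = 49 + 144 = 193 ✓

193 = 7² + 12²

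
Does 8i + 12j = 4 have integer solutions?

Step 1: Compute gcd(8, 12).
gcd(8, 12) = 4

Step 2: Check divisibility.
Does 4 divide 4? 4 = 4 x 1, so yes.

By the theorem on linear Diophantine equations, 8i + 12j = 4 has integer solutions if and only if gcd(8, 12) divides 4. Since 4 | 4, solutions exist.

Yes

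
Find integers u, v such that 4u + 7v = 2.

Step 1: Check solvability.
gcd(4, 7) = 1
Since 1 divides 2, solutions exist.

Step 2: Apply extended Euclidean algorithm to find gcd.
We find integers such that 4*x0 + 7*y0 = 1

Step 3: Scale the particular solution.
Multiply by 2/1 = 2:
u = 4, v = -2

Step 4: Verify.
4*(4) + 7*(-2) = 2 = 2 ✓

u = 4, v = -2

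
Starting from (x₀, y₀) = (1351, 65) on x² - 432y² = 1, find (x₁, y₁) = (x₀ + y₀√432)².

Solutions to x² - Dy² = 1 are generated by powers of (x₀ + y₀√D).
The next solution satisfies x₁ + y₁√432 = (x₀ + y₀√432)², giving:
x₁ = x₀² + 432y₀² = 1351² + 432·65² = 1825201 + 1825200 = 3650401
y₁ = 2x₀y₀ = 2·1351·65 = 175630

Verify: 3650401² - 432·175630² = 13325427460801 - 13325427460800 = 1 ✓

x = 3650401, y = 175630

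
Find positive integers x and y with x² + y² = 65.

We need to find integers x, y > 0 such that x² + y² = 65.
Trying x = 1: y² = 65 - 1² = 65 - 1 = 64
y = 8
Check: 1² + 8² = 1 + 64 = 65 ✓

65 = 1² + 8²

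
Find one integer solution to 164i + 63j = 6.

Step 1: Check solvability.
gcd(164, 63) = 1
Since 1 divides 6, solutions exist.

Step 2: Apply extended Euclidean algorithm to find gcd.
We find integers such that 164*x0 + 63*y0 = 1

Step 3: Scale the particular solution.
Multiply by 6/1 = 6:
i = 30, j = -78

Step 4: Verify.
164*(30) + 63*(-78) = 6 = 6 ✓

i = 30, j = -78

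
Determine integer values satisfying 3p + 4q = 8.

Step 1: Check solvability.
gcd(3, 4) = 1
Since 1 divides 8, solutions exist.

Step 2: Apply extended Euclidean algorithm to find gcd.
We find integers such that 3*x0 + 4*y0 = 1

Step 3: Scale the particular solution.
Multiply by 8/1 = 8:
p = -8, q = 8

Step 4: Verify.
3*(-8) + 4*(8) = 8 = 8 ✓

p = -8, q = 8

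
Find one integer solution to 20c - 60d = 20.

Step 1: Check solvability.
gcd(20, 60) = 20
Since 20 divides 20, solutions exist.

Step 2: Apply extended Euclidean algorithm to find gcd.
We find integers such that 20*x0 + 60*y0 = 20

Step 3: Scale the particular solution.
Multiply by 20/20 = 1:
c = 1, d = 0

Step 4: Verify.
20*(1) - 60*(0) = 20 = 20 ✓

c = 1, d = 0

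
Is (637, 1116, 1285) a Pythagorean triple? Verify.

Compute a² + b² = 637² + 1116² = 405769 + 1245456 = 1651225
Compute c² = 1285² = 1651225
Since 1651225 = 1651225, confirmed.

Yes, it is a Pythagorean triple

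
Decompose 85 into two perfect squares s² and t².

We need to find integers s, t > 0 such that s² + t² = 85.
Trying s = 2: t² = 85 - 2² = 85 - 4 = 81
t = 9
Check: 2² + 9² = 4 + 81 = 85 ✓

85 = 2² + 9²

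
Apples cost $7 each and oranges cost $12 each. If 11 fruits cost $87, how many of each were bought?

Let a = apples, o = oranges.
a + o = 11
7a + 12o = 87
Substitute o = 11 - a:
7a + 12(11 - a) = 87
(7 - 12)a = 87 - 132
-5a = -45
a = 9, o = 11 - 9 = 2

Apples: 9, Oranges: 2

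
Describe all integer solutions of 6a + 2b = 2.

Step 1: Compute gcd(6, 2) = 2.
Since 2 divides 2, solutions exist.

Step 2: Find a particular solution using extended Euclidean algorithm.
We get a₀ = 0, b₀ = 1.
Check: 6*0 + 2*1 = 2 = 2 ✓

Step 3: Write the general solution.
a = 0 + (2/2)t = 0 + 1t
b = 1 - (6/2)t = 1 - 3t
for any integer t.

a = 0 + 1t, b = 1 - 3t for integer t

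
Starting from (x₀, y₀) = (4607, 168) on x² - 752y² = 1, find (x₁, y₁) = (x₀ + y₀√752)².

Solutions to x² - Dy² = 1 are generated by powers of (x₀ + y₀√D).
The next solution satisfies x₁ + y₁√752 = (x₀ + y₀√752)², giving:
x₁ = x₀² + 752y₀² = 4607² + 752·168² = 21224449 + 21224448 = 42448897
y₁ = 2x₀y₀ = 2·4607·168 = 1547952

Verify: 42448897² - 752·1547952² = 1801908856516609 - 1801908856516608 = 1 ✓

x = 42448897, y = 1547952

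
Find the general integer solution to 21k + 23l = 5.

Step 1: Compute gcd(21, 23) = 1.
Since 1 divides 5, solutions exist.

Step 2: Find a particular solution using extended Euclidean algorithm.
We get k₀ = 55, l₀ = -50.
Check: 21*55 + 23*-50 = 5 = 5 ✓

Step 3: Write the general solution.
k = 55 + (23/1)t = 55 + 23t
l = -50 - (21/1)t = -50 - 21t
for any integer t.

k = 55 + 23t, l = -50 - 21t for integer t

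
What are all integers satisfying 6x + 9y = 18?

Step 1: Compute gcd(6, 9) = 3.
Since 3 divides 18, solutions exist.

Step 2: Find a particular solution using extended Euclidean algorithm.
We get x₀ = -6, y₀ = 6.
Check: 6*-6 + 9*6 = 18 = 18 ✓

Step 3: Write the general solution.
x = -6 + (9/3)t = -6 + 3t
y = 6 - (6/3)t = 6 - 2t
for any integer t.

x = -6 + 3t, y = 6 - 2t for integer t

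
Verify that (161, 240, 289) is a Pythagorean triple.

Compute a² + b²:
161² + 240² = 25921 + 57600 = 83521
Compute c²:
289² = 83521
Since 83521 = 83521, it is a Pythagorean triple.

Yes, it is a Pythagorean triple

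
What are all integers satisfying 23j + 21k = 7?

Step 1: Compute gcd(23, 21) = 1.
Since 1 divides 7, solutions exist.

Step 2: Find a particular solution using extended Euclidean algorithm.
We get j₀ = -70, k₀ = 77.
Check: 23*-70 + 21*77 = 7 = 7 ✓

Step 3: Write the general solution.
j = -70 + (21/1)t = -70 + 21t
k = 77 - (23/1)t = 77 - 23t
for any integer t.

j = -70 + 21t, k = 77 - 23t for integer t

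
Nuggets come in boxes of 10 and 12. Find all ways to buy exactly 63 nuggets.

We need non-negative integers (x, y) with 10x + 12y = 63.
For each x in 0..6, check if 63 - 10x is a non-negative multiple of 12.
No x yields an integer y ≥ 0.

No solution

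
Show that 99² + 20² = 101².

Compute a² + b² = 99² + 20² = 9801 + 400 = 10201
Compute c² = 101² = 10201
Since 10201 = 10201, confirmed.

Yes, it is a Pythagorean triple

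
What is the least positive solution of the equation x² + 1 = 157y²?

We need x² = 157y² - 1. Try successive y:
y = 1: x² = 157·1² - 1 = 156, not a perfect square
y = 2: x² = 157·2² - 1 = 627, not a perfect square
y = 3: x² = 157·3² - 1 = 1412, not a perfect square
...
y = 385645: x² = 157·385645² - 1 = 23349364365924 = 4832118² ✓
Check: 4832118² - 157·385645² = 23349364365924 - 23349364365925 = -1 ✓

x = 4832118, y = 385645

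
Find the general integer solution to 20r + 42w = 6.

Step 1: Compute gcd(20, 42) = 2.
Since 2 divides 6, solutions exist.

Step 2: Find a particular solution using extended Euclidean algorithm.
We get r₀ = -6, w₀ = 3.
Check: 20*-6 + 42*3 = 6 = 6 ✓

Step 3: Write the general solution.
r = -6 + (42/2)t = -6 + 21t
w = 3 - (20/2)t = 3 - 10t
for any integer t.

r = -6 + 21t, w = 3 - 10t for integer t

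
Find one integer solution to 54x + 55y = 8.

Step 1: Check solvability.
gcd(54, 55) = 1
Since 1 divides 8, solutions exist.

Step 2: Apply extended Euclidean algorithm to find gcd.
We find integers such that 54*x0 + 55*y0 = 1

Step 3: Scale the particular solution.
Multiply by 8/1 = 8:
x = -8, y = 8

Step 4: Verify.
54*(-8) + 55*(8) = 8 = 8 ✓

x = -8, y = 8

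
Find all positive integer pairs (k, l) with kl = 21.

The positive divisors of 21 are: 1, 3, 7, 21.
Each divisor d gives the pair (d, 21/d):
(1, 21), (3, 7), (7, 3), (21, 1)

(1, 21), (3, 7), (7, 3), (21, 1)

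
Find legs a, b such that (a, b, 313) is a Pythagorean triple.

We need a² + b² = 313² = 97969.
Trying: 25² + 312² = 625 + 97344 = 97969 ✓

(25, 312, 313)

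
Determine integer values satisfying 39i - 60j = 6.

Step 1: Check solvability.
gcd(39, 60) = 3
Since 3 divides 6, solutions exist.

Step 2: Apply extended Euclidean algorithm to find gcd.
We find integers such that 39*x0 + 60*y0 = 3

Step 3: Scale the particular solution.
Multiply by 6/3 = 2:
i = -6, j = -4

Step 4: Verify.
39*(-6) - 60*(-4) = 6 = 6 ✓

i = -6, j = -4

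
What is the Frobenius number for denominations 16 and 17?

For two coprime denominations a and b, the Frobenius number (largest value not representable as a non-negative combination) is ab - a - b.
Here gcd(16, 17) = 1, so they are coprime.
F(16, 17) = 16·17 - 16 - 17 = 272 - 33 = 239

239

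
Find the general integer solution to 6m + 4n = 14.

Step 1: Compute gcd(6, 4) = 2.
Since 2 divides 14, solutions exist.

Step 2: Find a particular solution using extended Euclidean algorithm.
We get m₀ = 7, n₀ = -7.
Check: 6*7 + 4*-7 = 14 = 14 ✓

Step 3: Write the general solution.
m = 7 + (4/2)t = 7 + 2t
n = -7 - (6/2)t = -7 - 3t
for any integer t.

m = 7 + 2t, n = -7 - 3t for integer t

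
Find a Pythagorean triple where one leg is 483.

We need the other leg and hypotenuse such that 483² + x² = c².
Take x = 44, c = 485: 483² + 44² = 233289 + 1936 = 235225 = 485² ✓
Triple: (483, 44, 485)

(483, 44, 485)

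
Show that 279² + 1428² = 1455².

Compute a² + b² = 279² + 1428² = 77841 + 2039184 = 2117025
Compute c² = 1455² = 2117025
Since 2117025 = 2117025, confirmed.

Yes, it is a Pythagorean triple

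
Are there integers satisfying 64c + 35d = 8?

Step 1: Compute gcd(64, 35).
gcd(64, 35) = 1

Step 2: Check divisibility.
Does 1 divide 8? 8 = 1 x 8, so yes.

By the theorem on linear Diophantine equations, 64c + 35d = 8 has integer solutions if and only if gcd(64, 35) divides 8. Since 1 | 8, solutions exist.

Yes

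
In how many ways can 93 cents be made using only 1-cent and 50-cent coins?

We need non-negative integers (x, y) with 1x + 50y = 93.
For each x from 0 to 93, check if (93 - 1x) is a non-negative multiple of 50.
Solutions (x, y): (43,1), (93,0)
Count: 2

2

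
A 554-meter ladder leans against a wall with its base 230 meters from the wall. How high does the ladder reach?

The ladder, wall, and ground form a right triangle with hypotenuse 554 and one leg 230.
By the Pythagorean theorem: h² = 554² - 230² = 306916 - 52900 = 254016
h = √254016 = 504 meters

504 meters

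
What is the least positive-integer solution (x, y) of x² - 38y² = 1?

We seek the smallest positive integers (x, y) with x² - 38y² = 1, i.e., x² = 38y² + 1.
Try successive y values:
y = 1: x² = 38·1² + 1 = 39, not a perfect square
y = 2: x² = 38·2² + 1 = 153, not a perfect square
y = 3: x² = 38·3² + 1 = 343, not a perfect square
... continuing the search (or via continued fractions) ...
y = 6: x² = 38·6² + 1 = 1369, x = 37 ✓

Verify: 37² - 38·6² = 1369 - 1368 = 1 ✓

x = 37, y = 6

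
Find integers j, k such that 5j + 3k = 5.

Step 1: Check solvability.
gcd(5, 3) = 1
Since 1 divides 5, solutions exist.

Step 2: Apply extended Euclidean algorithm to find gcd.
We find integers such that 5*x0 + 3*y0 = 1

Step 3: Scale the particular solution.
Multiply by 5/1 = 5:
j = -5, k = 10

Step 4: Verify.
5*(-5) + 3*(10) = 5 = 5 ✓

j = -5, k = 10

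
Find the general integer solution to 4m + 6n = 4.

Step 1: Compute gcd(4, 6) = 2.
Since 2 divides 4, solutions exist.

Step 2: Find a particular solution using extended Euclidean algorithm.
We get m₀ = -2, n₀ = 2.
Check: 4*-2 + 6*2 = 4 = 4 ✓

Step 3: Write the general solution.
m = -2 + (6/2)t = -2 + 3t
n = 2 - (4/2)t = 2 - 2t
for any integer t.

m = -2 + 3t, n = 2 - 2t for integer t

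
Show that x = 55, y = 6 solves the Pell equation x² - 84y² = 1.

Compute x² = 55² = 3025
Compute 84y² = 84·6² = 84·36 = 3024
x² - 84y² = 3025 - 3024 = 1
Since this equals 1, (55, 6) is a solution.

Yes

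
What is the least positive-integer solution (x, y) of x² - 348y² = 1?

We seek the smallest positive integers (x, y) with x² - 348y² = 1, i.e., x² = 348y² + 1.
Try successive y values:
y = 1: x² = 348·1² + 1 = 349, not a perfect square
y = 2: x² = 348·2² + 1 = 1393, not a perfect square
y = 3: x² = 348·3² + 1 = 3133, not a perfect square
... continuing the search (or via continued fractions) ...
y = 84: x² = 348·84² + 1 = 2455489, x = 1567 ✓

Verify: 1567² - 348·84² = 2455489 - 2455488 = 1 ✓

x = 1567, y = 84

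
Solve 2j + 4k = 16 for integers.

Step 1: Check solvability.
gcd(2, 4) = 2
Since 2 divides 16, solutions exist.

Step 2: Apply extended Euclidean algorithm to find gcd.
We find integers such that 2*x0 + 4*y0 = 2

Step 3: Scale the particular solution.
Multiply by 16/2 = 8:
j = 8, k = 0

Step 4: Verify.
2*(8) + 4*(0) = 16 = 16 ✓

j = 8, k = 0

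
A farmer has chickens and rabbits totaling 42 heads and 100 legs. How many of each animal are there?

Let c = chickens, r = rabbits.
Heads: c + r = 42
Legs: 2c + 4r = 100
From the first equation, c = 42 - r. Substitute:
2(42 - r) + 4r = 100
84 + 2r = 100
r = (100 - 84)/2 = 8
c = 42 - 8 = 34

Chickens: 34, Rabbits: 8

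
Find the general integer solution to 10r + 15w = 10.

Step 1: Compute gcd(10, 15) = 5.
Since 5 divides 10, solutions exist.

Step 2: Find a particular solution using extended Euclidean algorithm.
We get r₀ = -2, w₀ = 2.
Check: 10*-2 + 15*2 = 10 = 10 ✓

Step 3: Write the general solution.
r = -2 + (15/5)t = -2 + 3t
w = 2 - (10/5)t = 2 - 2t
for any integer t.

r = -2 + 3t, w = 2 - 2t for integer t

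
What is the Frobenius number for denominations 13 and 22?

For two coprime denominations a and b, the Frobenius number (largest value not representable as a non-negative combination) is ab - a - b.
Here gcd(13, 22) = 1, so they are coprime.
F(13, 22) = 13·22 - 13 - 22 = 286 - 35 = 251

251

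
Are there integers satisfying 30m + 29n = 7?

Step 1: Compute gcd(30, 29).
gcd(30, 29) = 1

Step 2: Check divisibility.
Does 1 divide 7? 7 = 1 x 7, so yes.

By the theorem on linear Diophantine equations, 30m + 29n = 7 has integer solutions if and only if gcd(30, 29) divides 7. Since 1 | 7, solutions exist.

Yes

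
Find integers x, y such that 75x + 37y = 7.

Step 1: Check solvability.
gcd(75, 37) = 1
Since 1 divides 7, solutions exist.

Step 2: Apply extended Euclidean algorithm to find gcd.
We find integers such that 75*x0 + 37*y0 = 1

Step 3: Scale the particular solution.
Multiply by 7/1 = 7:
x = 7, y = -14

Step 4: Verify.
75*(7) + 37*(-14) = 7 = 7 ✓

x = 7, y = -14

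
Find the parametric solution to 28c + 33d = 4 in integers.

Step 1: Compute gcd(28, 33) = 1.
Since 1 divides 4, solutions exist.

Step 2: Find a particular solution using extended Euclidean algorithm.
We get c₀ = 52, d₀ = -44.
Check: 28*52 + 33*-44 = 4 = 4 ✓

Step 3: Write the general solution.
c = 52 + (33/1)t = 52 + 33t
d = -44 - (28/1)t = -44 - 28t
for any integer t.

c = 52 + 33t, d = -44 - 28t for integer t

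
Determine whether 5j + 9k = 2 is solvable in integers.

Step 1: Compute gcd(5, 9).
gcd(5, 9) = 1

Step 2: Check divisibility.
Does 1 divide 2? 2 = 1 x 2, so yes.

By the theorem on linear Diophantine equations, 5j + 9k = 2 has integer solutions if and only if gcd(5, 9) divides 2. Since 1 | 2, solutions exist.

Yes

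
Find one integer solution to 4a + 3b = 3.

Step 1: Check solvability.
gcd(4, 3) = 1
Since 1 divides 3, solutions exist.

Step 2: Apply extended Euclidean algorithm to find gcd.
We find integers such that 4*x0 + 3*y0 = 1

Step 3: Scale the particular solution.
Multiply by 3/1 = 3:
a = 3, b = -3

Step 4: Verify.
4*(3) + 3*(-3) = 3 = 3 ✓

a = 3, b = -3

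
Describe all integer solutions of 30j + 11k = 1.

Step 1: Compute gcd(30, 11) = 1.
Since 1 divides 1, solutions exist.

Step 2: Find a particular solution using extended Euclidean algorithm.
We get j₀ = -4, k₀ = 11.
Check: 30*-4 + 11*11 = 1 = 1 ✓

Step 3: Write the general solution.
j = -4 + (11/1)t = -4 + 11t
k = 11 - (30/1)t = 11 - 30t
for any integer t.

j = -4 + 11t, k = 11 - 30t for integer t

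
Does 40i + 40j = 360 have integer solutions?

Step 1: Compute gcd(40, 40).
gcd(40, 40) = 40

Step 2: Check divisibility.
Does 40 divide 360? 360 = 40 x 9, so yes.

By the theorem on linear Diophantine equations, 40i + 40j = 360 has integer solutions if and only if gcd(40, 40) divides 360. Since 40 | 360, solutions exist.

Yes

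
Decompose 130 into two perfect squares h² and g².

We need to find integers h, g > 0 such that h² + g² = 130.
Trying h = 3: g² = 130 - 3² = 130 - 9 = 121
g = 11
Check: 3² + 11² = 9 + 121 = 130 ✓

130 = 3² + 11²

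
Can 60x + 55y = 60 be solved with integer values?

Step 1: Compute gcd(60, 55).
gcd(60, 55) = 5

Step 2: Check divisibility.
Does 5 divide 60? 60 = 5 x 12, so yes.

By the theorem on linear Diophantine equations, 60x + 55y = 60 has integer solutions if and only if gcd(60, 55) divides 60. Since 5 | 60, solutions exist.

Yes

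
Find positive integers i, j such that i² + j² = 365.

Search for i with 365 - i² a perfect square.
i = 2: 365 - 2² = 365 - 4 = 361 = 19² ✓
So i = 2, j = 19.

i = 2, j = 19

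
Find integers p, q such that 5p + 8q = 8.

Step 1: Check solvability.
gcd(5, 8) = 1
Since 1 divides 8, solutions exist.

Step 2: Apply extended Euclidean algorithm to find gcd.
We find integers such that 5*x0 + 8*y0 = 1

Step 3: Scale the particular solution.
Multiply by 8/1 = 8:
p = -24, q = 16

Step 4: Verify.
5*(-24) + 8*(16) = 8 = 8 ✓

p = -24, q = 16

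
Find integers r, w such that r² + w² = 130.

We need to find integers r, w > 0 such that r² + w² = 130.
Trying r = 3: w² = 130 - 3² = 130 - 9 = 121
w = 11
Check: 3² + 11² = 9 + 121 = 130 ✓

130 = 3² + 11²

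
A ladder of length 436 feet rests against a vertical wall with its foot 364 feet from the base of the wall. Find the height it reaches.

The ladder, wall, and ground form a right triangle with hypotenuse 436 and one leg 364.
By the Pythagorean theorem: h² = 436² - 364² = 190096 - 132496 = 57600
h = √57600 = 240 feet

240 feet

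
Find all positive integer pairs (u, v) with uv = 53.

The positive divisors of 53 are: 1, 53.
Each divisor d gives the pair (d, 53/d):
(1, 53), (53, 1)

(1, 53), (53, 1)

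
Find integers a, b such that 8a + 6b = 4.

Step 1: Check solvability.
gcd(8, 6) = 2
Since 2 divides 4, solutions exist.

Step 2: Apply extended Euclidean algorithm to find gcd.
We find integers such that 8*x0 + 6*y0 = 2

Step 3: Scale the particular solution.
Multiply by 4/2 = 2:
a = 2, b = -2

Step 4: Verify.
8*(2) + 6*(-2) = 4 = 4 ✓

a = 2, b = -2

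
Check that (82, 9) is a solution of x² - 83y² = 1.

Compute x² = 82² = 6724
Compute 83y² = 83·9² = 83·81 = 6723
x² - 83y² = 6724 - 6723 = 1
Since this equals 1, (82, 9) is a solution.

Yes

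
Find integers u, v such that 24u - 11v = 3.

Step 1: Check solvability.
gcd(24, 11) = 1
Since 1 divides 3, solutions exist.

Step 2: Apply extended Euclidean algorithm to find gcd.
We find integers such that 24*x0 + 11*y0 = 1

Step 3: Scale the particular solution.
Multiply by 3/1 = 3:
u = -15, v = -33

Step 4: Verify.
24*(-15) - 11*(-33) = 3 = 3 ✓

u = -15, v = -33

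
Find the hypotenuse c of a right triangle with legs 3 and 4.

c² = a² + b² = 3² + 4² = 9 + 16 = 25
c = 5

5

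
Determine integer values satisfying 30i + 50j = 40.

Step 1: Check solvability.
gcd(30, 50) = 10
Since 10 divides 40, solutions exist.

Step 2: Apply extended Euclidean algorithm to find gcd.
We find integers such that 30*x0 + 50*y0 = 10

Step 3: Scale the particular solution.
Multiply by 40/10 = 4:
i = 8, j = -4

Step 4: Verify.
30*(8) + 50*(-4) = 40 = 40 ✓

i = 8, j = -4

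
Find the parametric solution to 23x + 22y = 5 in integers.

Step 1: Compute gcd(23, 22) = 1.
Since 1 divides 5, solutions exist.

Step 2: Find a particular solution using extended Euclidean algorithm.
We get x₀ = 5, y₀ = -5.
Check: 23*5 + 22*-5 = 5 = 5 ✓

Step 3: Write the general solution.
x = 5 + (22/1)t = 5 + 22t
y = -5 - (23/1)t = -5 - 23t
for any integer t.

x = 5 + 22t, y = -5 - 23t for integer t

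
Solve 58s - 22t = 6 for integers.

Step 1: Check solvability.
gcd(58, 22) = 2
Since 2 divides 6, solutions exist.

Step 2: Apply extended Euclidean algorithm to find gcd.
We find integers such that 58*x0 + 22*y0 = 2

Step 3: Scale the particular solution.
Multiply by 6/2 = 3:
s = -9, t = -24

Step 4: Verify.
58*(-9) - 22*(-24) = 6 = 6 ✓

s = -9, t = -24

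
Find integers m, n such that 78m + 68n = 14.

Step 1: Check solvability.
gcd(78, 68) = 2
Since 2 divides 14, solutions exist.

Step 2: Apply extended Euclidean algorithm to find gcd.
We find integers such that 78*x0 + 68*y0 = 2

Step 3: Scale the particular solution.
Multiply by 14/2 = 7:
m = 49, n = -56

Step 4: Verify.
78*(49) + 68*(-56) = 14 = 14 ✓

m = 49, n = -56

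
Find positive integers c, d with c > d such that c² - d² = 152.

Factor: c² - d² = (c+d)(c-d) = 152.
We need two factors of 152 with the same parity.
Use c+d = 76 and c-d = 2 (product 76·2 = 152).
Adding: 2c = 78, so c = 39.
Subtracting: 2d = 74, so d = 37.
Check: 39² - 37² = 1521 - 1369 = 152 ✓

c = 39, d = 37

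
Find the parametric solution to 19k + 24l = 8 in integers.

Step 1: Compute gcd(19, 24) = 1.
Since 1 divides 8, solutions exist.

Step 2: Find a particular solution using extended Euclidean algorithm.
We get k₀ = -40, l₀ = 32.
Check: 19*-40 + 24*32 = 8 = 8 ✓

Step 3: Write the general solution.
k = -40 + (24/1)t = -40 + 24t
l = 32 - (19/1)t = 32 - 19t
for any integer t.

k = -40 + 24t, l = 32 - 19t for integer t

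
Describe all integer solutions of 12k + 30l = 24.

Step 1: Compute gcd(12, 30) = 6.
Since 6 divides 24, solutions exist.

Step 2: Find a particular solution using extended Euclidean algorithm.
We get k₀ = -8, l₀ = 4.
Check: 12*-8 + 30*4 = 24 = 24 ✓

Step 3: Write the general solution.
k = -8 + (30/6)t = -8 + 5t
l = 4 - (12/6)t = 4 - 2t
for any integer t.

k = -8 + 5t, l = 4 - 2t for integer t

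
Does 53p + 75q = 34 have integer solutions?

Step 1: Compute gcd(53, 75).
gcd(53, 75) = 1

Step 2: Check divisibility.
Does 1 divide 34? 34 = 1 x 34, so yes.

By the theorem on linear Diophantine equations, 53p + 75q = 34 has integer solutions if and only if gcd(53, 75) divides 34. Since 1 | 34, solutions exist.

Yes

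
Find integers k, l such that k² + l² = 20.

We need to find integers k, l > 0 such that k² + l² = 20.
Trying k = 2: l² = 20 - 2² = 20 - 4 = 16
l = 4
Check: 2² + 4² = 4 + 16 = 20 ✓

20 = 2² + 4²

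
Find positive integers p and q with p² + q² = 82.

We need to find integers p, q > 0 such that p² + q² = 82.
Trying p = 1: q² = 82 - 1² = 82 - 1 = 81
q = 9
Check: 1² + 9² = 1 + 81 = 82 ✓

82 = 1² + 9²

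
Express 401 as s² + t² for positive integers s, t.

We need to find integers s, t > 0 such that s² + t² = 401.
Trying s = 1: t² = 401 - 1² = 401 - 1 = 400
t = 20
Check: 1² + 20² = 1 + 400 = 401 ✓

401 = 1² + 20²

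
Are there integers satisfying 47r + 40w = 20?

Step 1: Compute gcd(47, 40).
gcd(47, 40) = 1

Step 2: Check divisibility.
Does 1 divide 20? 20 = 1 x 20, so yes.

By the theorem on linear Diophantine equations, 47r + 40w = 20 has integer solutions if and only if gcd(47, 40) divides 20. Since 1 | 20, solutions exist.

Yes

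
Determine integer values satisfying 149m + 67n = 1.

Step 1: Check solvability.
gcd(149, 67) = 1
Since 1 divides 1, solutions exist.

Step 2: Apply extended Euclidean algorithm to find gcd.
We find integers such that 149*x0 + 67*y0 = 1

Step 3: Scale the particular solution.
Multiply by 1/1 = 1:
m = 9, n = -20

Step 4: Verify.
149*(9) + 67*(-20) = 1 = 1 ✓

m = 9, n = -20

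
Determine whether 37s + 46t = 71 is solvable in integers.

Step 1: Compute gcd(37, 46).
gcd(37, 46) = 1

Step 2: Check divisibility.
Does 1 divide 71? 71 = 1 x 71, so yes.

By the theorem on linear Diophantine equations, 37s + 46t = 71 has integer solutions if and only if gcd(37, 46) divides 71. Since 1 | 71, solutions exist.

Yes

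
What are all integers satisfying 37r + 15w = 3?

Step 1: Compute gcd(37, 15) = 1.
Since 1 divides 3, solutions exist.

Step 2: Find a particular solution using extended Euclidean algorithm.
We get r₀ = -6, w₀ = 15.
Check: 37*-6 + 15*15 = 3 = 3 ✓

Step 3: Write the general solution.
r = -6 + (15/1)t = -6 + 15t
w = 15 - (37/1)t = 15 - 37t
for any integer t.

r = -6 + 15t, w = 15 - 37t for integer t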